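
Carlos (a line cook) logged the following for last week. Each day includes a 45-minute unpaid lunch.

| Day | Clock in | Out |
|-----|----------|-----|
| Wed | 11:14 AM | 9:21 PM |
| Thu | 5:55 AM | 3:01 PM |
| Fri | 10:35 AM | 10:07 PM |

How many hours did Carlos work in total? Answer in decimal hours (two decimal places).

28.50 hours

Wed: 11:14 AM–9:21 PM = 10 h 7 min; less 45 min break → 9 h 22 min
Thu: 5:55 AM–3:01 PM = 9 h 6 min; less 45 min break → 8 h 21 min
Fri: 10:35 AM–10:07 PM = 11 h 32 min; less 45 min break → 10 h 47 min
Total: 9 h 22 min + 8 h 21 min + 10 h 47 min = 28 h 30 min.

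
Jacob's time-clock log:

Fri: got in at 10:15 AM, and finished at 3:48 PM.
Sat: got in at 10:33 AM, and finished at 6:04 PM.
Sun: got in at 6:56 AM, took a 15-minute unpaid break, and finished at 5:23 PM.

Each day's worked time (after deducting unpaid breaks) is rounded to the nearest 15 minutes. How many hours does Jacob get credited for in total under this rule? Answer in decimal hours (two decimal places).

Fri: 10:15 AM–3:48 PM = 5 h 33 min → rounds to 5 h 30 min
Sat: 10:33 AM–6:04 PM = 7 h 31 min → rounds to 7 h 30 min
Sun: 6:56 AM–5:23 PM = 10 h 27 min − 15 min = 10 h 12 min → rounds to 10 h 15 min
Total credited: 23 h 15 min.

23.25 hours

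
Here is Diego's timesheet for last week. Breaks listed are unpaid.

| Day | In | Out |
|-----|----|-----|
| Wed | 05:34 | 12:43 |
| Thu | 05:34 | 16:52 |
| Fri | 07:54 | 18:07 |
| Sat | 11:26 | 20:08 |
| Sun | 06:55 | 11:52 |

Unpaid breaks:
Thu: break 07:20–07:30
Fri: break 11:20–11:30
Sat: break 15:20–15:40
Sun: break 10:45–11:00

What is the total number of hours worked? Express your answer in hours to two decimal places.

41.40 hours

Wed: 05:34–12:43 = 7 h 9 min
Thu: 05:34–16:52 = 11 h 18 min; less 10 min break → 11 h 8 min
Fri: 07:54–18:07 = 10 h 13 min; less 10 min break → 10 h 3 min
Sat: 11:26–20:08 = 8 h 42 min; less 20 min break → 8 h 22 min
Sun: 06:55–11:52 = 4 h 57 min; less 15 min break → 4 h 42 min
Total: 7 h 9 min + 11 h 8 min + 10 h 3 min + 8 h 22 min + 4 h 42 min = 41 h 24 min.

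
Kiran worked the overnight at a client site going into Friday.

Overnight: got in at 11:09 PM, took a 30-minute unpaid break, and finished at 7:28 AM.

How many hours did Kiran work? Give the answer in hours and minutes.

Overnight: 11:09 PM → midnight = 0 h 51 min; midnight → 7:28 AM = 7 h 28 min; span 8 h 19 min; less 30 min break → 7 h 49 min

7 h 49 min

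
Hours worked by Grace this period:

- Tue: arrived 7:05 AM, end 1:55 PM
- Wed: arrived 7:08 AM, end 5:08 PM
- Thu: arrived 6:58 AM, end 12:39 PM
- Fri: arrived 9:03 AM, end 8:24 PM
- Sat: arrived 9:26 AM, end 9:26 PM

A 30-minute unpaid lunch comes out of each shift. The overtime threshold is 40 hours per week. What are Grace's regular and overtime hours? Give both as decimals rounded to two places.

Regular 40.00 hours, overtime 3.37 hours

Tue: 7:05 AM–1:55 PM = 6 h 50 min; less 30 min break → 6 h 20 min
Wed: 7:08 AM–5:08 PM = 10 h 0 min; less 30 min break → 9 h 30 min
Thu: 6:58 AM–12:39 PM = 5 h 41 min; less 30 min break → 5 h 11 min
Fri: 9:03 AM–8:24 PM = 11 h 21 min; less 30 min break → 10 h 51 min
Sat: 9:26 AM–9:26 PM = 12 h 0 min; less 30 min break → 11 h 30 min
Total worked: 43 h 22 min = 43.37 h.
Threshold 40 h → overtime 3 h 22 min, regular 40 h 0 min.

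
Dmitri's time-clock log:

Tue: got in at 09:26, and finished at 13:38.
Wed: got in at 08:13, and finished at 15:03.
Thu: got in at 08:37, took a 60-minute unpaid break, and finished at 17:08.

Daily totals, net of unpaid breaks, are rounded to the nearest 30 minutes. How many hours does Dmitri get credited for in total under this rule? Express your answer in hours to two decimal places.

Tue: 09:26–13:38 = 4 h 12 min → rounds to 4 h 0 min
Wed: 08:13–15:03 = 6 h 50 min → rounds to 7 h 0 min
Thu: 08:37–17:08 = 8 h 31 min − 60 min = 7 h 31 min → rounds to 7 h 30 min
Total credited: 18 h 30 min.

18.50 hours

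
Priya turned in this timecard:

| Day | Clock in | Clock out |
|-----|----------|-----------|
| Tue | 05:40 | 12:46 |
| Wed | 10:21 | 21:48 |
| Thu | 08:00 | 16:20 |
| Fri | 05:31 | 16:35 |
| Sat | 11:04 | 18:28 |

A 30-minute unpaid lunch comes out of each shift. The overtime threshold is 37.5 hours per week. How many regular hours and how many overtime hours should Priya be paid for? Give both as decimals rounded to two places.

Tue: 05:40–12:46 = 7 h 6 min; less 30 min break → 6 h 36 min
Wed: 10:21–21:48 = 11 h 27 min; less 30 min break → 10 h 57 min
Thu: 08:00–16:20 = 8 h 20 min; less 30 min break → 7 h 50 min
Fri: 05:31–16:35 = 11 h 4 min; less 30 min break → 10 h 34 min
Sat: 11:04–18:28 = 7 h 24 min; less 30 min break → 6 h 54 min
Total worked: 42 h 51 min = 42.85 h.
Threshold 37.5 h → overtime 5 h 21 min, regular 37 h 30 min.

Regular 37.50 hours, overtime 5.35 hours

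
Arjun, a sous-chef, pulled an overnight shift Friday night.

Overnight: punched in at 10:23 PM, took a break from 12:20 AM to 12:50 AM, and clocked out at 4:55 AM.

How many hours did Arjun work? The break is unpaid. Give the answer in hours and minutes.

6 h 2 min

Overnight: 10:23 PM → midnight = 1 h 37 min; midnight → 4:55 AM = 4 h 55 min; span 6 h 32 min; less 30 min break → 6 h 2 min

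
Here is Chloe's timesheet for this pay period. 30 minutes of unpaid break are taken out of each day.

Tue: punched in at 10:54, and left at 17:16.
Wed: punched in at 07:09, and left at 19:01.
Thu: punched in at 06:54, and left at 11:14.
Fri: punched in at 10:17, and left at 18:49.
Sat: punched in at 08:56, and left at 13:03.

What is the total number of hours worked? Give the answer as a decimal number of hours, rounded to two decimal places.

32.72 hours

Tue: 10:54–17:16 = 6 h 22 min; less 30 min break → 5 h 52 min
Wed: 07:09–19:01 = 11 h 52 min; less 30 min break → 11 h 22 min
Thu: 06:54–11:14 = 4 h 20 min; less 30 min break → 3 h 50 min
Fri: 10:17–18:49 = 8 h 32 min; less 30 min break → 8 h 2 min
Sat: 08:56–13:03 = 4 h 7 min; less 30 min break → 3 h 37 min
Total: 5 h 52 min + 11 h 22 min + 3 h 50 min + 8 h 2 min + 3 h 37 min = 32 h 43 min.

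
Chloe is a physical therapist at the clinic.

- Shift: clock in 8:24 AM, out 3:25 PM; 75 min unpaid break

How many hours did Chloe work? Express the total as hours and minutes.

Shift: 8:24 AM–3:25 PM = 7 h 1 min; less 75 min break → 5 h 46 min

5 h 46 min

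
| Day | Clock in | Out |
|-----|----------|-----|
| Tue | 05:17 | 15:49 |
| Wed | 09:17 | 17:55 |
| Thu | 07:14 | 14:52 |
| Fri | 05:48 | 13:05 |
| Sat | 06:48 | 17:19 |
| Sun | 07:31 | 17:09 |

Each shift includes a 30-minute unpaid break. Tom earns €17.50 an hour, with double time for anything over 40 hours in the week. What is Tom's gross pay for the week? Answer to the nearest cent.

Tue: 05:17–15:49 = 10 h 32 min; less 30 min break → 10 h 2 min
Wed: 09:17–17:55 = 8 h 38 min; less 30 min break → 8 h 8 min
Thu: 07:14–14:52 = 7 h 38 min; less 30 min break → 7 h 8 min
Fri: 05:48–13:05 = 7 h 17 min; less 30 min break → 6 h 47 min
Sat: 06:48–17:19 = 10 h 31 min; less 30 min break → 10 h 1 min
Sun: 07:31–17:09 = 9 h 38 min; less 30 min break → 9 h 8 min
Total worked: 51 h 14 min = 3074 min.
Regular 40 h 0 min = 2400 min at €17.50/h; overtime 11 h 14 min = 674 min at €35.00/h.
Pay = (2400 × €17.50 + 674 × €35.00) ÷ 60 = €1093.17.

€1093.17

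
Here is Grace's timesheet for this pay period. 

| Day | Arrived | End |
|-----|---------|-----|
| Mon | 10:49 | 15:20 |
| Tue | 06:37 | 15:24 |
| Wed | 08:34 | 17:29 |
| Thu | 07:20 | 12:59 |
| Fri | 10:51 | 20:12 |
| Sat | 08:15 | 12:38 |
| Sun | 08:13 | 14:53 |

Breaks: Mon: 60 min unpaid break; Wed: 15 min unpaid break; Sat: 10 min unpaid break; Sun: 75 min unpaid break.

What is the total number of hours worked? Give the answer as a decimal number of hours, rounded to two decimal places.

Mon: 10:49–15:20 = 4 h 31 min; less 60 min break → 3 h 31 min
Tue: 06:37–15:24 = 8 h 47 min
Wed: 08:34–17:29 = 8 h 55 min; less 15 min break → 8 h 40 min
Thu: 07:20–12:59 = 5 h 39 min
Fri: 10:51–20:12 = 9 h 21 min
Sat: 08:15–12:38 = 4 h 23 min; less 10 min break → 4 h 13 min
Sun: 08:13–14:53 = 6 h 40 min; less 75 min break → 5 h 25 min
Total: 3 h 31 min + 8 h 47 min + 8 h 40 min + 5 h 39 min + 9 h 21 min + 4 h 13 min + 5 h 25 min = 45 h 36 min.

45.60 hours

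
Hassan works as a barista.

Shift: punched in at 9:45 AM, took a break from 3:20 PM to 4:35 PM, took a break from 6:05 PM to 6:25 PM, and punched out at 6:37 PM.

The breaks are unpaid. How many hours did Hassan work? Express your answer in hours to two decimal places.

7.28 hours

Shift: 9:45 AM–6:37 PM = 8 h 52 min; less 95 min break → 7 h 17 min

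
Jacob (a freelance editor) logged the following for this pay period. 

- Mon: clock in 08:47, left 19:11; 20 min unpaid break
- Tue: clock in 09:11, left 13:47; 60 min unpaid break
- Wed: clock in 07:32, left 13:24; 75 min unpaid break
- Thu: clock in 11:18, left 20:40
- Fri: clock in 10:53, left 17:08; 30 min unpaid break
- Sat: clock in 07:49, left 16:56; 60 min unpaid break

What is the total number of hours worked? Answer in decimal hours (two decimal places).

41.52 hours

Mon: 08:47–19:11 = 10 h 24 min; less 20 min break → 10 h 4 min
Tue: 09:11–13:47 = 4 h 36 min; less 60 min break → 3 h 36 min
Wed: 07:32–13:24 = 5 h 52 min; less 75 min break → 4 h 37 min
Thu: 11:18–20:40 = 9 h 22 min
Fri: 10:53–17:08 = 6 h 15 min; less 30 min break → 5 h 45 min
Sat: 07:49–16:56 = 9 h 7 min; less 60 min break → 8 h 7 min
Total: 10 h 4 min + 3 h 36 min + 4 h 37 min + 9 h 22 min + 5 h 45 min + 8 h 7 min = 41 h 31 min.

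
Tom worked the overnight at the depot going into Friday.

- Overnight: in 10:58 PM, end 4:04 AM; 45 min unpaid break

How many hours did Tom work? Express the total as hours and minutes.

Overnight: 10:58 PM → midnight = 1 h 2 min; midnight → 4:04 AM = 4 h 4 min; span 5 h 6 min; less 45 min break → 4 h 21 min

4 h 21 min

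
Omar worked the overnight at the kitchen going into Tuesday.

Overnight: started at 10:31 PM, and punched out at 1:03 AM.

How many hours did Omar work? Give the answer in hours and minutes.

2 h 32 min

Overnight: 10:31 PM → midnight = 1 h 29 min; midnight → 1:03 AM = 1 h 3 min; span 2 h 32 min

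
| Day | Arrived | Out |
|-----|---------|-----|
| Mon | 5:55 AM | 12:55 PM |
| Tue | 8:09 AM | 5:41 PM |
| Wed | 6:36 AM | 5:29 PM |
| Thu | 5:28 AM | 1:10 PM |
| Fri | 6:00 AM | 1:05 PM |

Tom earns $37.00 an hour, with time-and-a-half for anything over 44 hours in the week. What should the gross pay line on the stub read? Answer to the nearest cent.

$1561.40

Mon: 5:55 AM–12:55 PM = 7 h 0 min
Tue: 8:09 AM–5:41 PM = 9 h 32 min
Wed: 6:36 AM–5:29 PM = 10 h 53 min
Thu: 5:28 AM–1:10 PM = 7 h 42 min
Fri: 6:00 AM–1:05 PM = 7 h 5 min
Total worked: 42 h 12 min = 2532 min.
Regular 42 h 12 min = 2532 min at $37.00/h; overtime 0 h 0 min = 0 min at $55.50/h.
Pay = (2532 × $37.00 + 0 × $55.50) ÷ 60 = $1561.40.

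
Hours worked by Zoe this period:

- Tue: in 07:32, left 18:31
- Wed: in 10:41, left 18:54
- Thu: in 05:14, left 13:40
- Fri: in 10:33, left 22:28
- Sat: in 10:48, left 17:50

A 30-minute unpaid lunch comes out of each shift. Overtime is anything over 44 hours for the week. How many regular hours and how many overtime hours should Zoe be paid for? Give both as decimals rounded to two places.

Tue: 07:32–18:31 = 10 h 59 min; less 30 min break → 10 h 29 min
Wed: 10:41–18:54 = 8 h 13 min; less 30 min break → 7 h 43 min
Thu: 05:14–13:40 = 8 h 26 min; less 30 min break → 7 h 56 min
Fri: 10:33–22:28 = 11 h 55 min; less 30 min break → 11 h 25 min
Sat: 10:48–17:50 = 7 h 2 min; less 30 min break → 6 h 32 min
Total worked: 44 h 5 min = 44.08 h.
Threshold 44 h → overtime 0 h 5 min, regular 44 h 0 min.

Regular 44.00 hours, overtime 0.08 hours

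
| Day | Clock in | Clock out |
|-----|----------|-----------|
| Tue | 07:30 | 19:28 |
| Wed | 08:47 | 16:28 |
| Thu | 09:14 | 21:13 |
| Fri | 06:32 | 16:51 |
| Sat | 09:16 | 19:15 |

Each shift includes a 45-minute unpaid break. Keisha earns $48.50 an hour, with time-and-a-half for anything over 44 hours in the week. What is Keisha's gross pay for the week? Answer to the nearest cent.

Tue: 07:30–19:28 = 11 h 58 min; less 45 min break → 11 h 13 min
Wed: 08:47–16:28 = 7 h 41 min; less 45 min break → 6 h 56 min
Thu: 09:14–21:13 = 11 h 59 min; less 45 min break → 11 h 14 min
Fri: 06:32–16:51 = 10 h 19 min; less 45 min break → 9 h 34 min
Sat: 09:16–19:15 = 9 h 59 min; less 45 min break → 9 h 14 min
Total worked: 48 h 11 min = 2891 min.
Regular 44 h 0 min = 2640 min at $48.50/h; overtime 4 h 11 min = 251 min at $72.75/h.
Pay = (2640 × $48.50 + 251 × $72.75) ÷ 60 = $2438.34.

$2438.34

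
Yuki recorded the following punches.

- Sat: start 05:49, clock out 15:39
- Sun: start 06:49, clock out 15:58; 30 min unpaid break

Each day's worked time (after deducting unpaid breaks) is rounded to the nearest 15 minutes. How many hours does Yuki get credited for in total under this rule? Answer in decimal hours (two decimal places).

18.50 hours

Sat: 05:49–15:39 = 9 h 50 min → rounds to 9 h 45 min
Sun: 06:49–15:58 = 9 h 9 min − 30 min = 8 h 39 min → rounds to 8 h 45 min
Total credited: 18 h 30 min.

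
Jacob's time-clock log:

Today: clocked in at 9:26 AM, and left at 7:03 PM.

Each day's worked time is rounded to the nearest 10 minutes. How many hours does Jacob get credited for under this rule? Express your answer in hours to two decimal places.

9.67 hours

Today: 9:26 AM–7:03 PM = 9 h 37 min → rounds to 9 h 40 min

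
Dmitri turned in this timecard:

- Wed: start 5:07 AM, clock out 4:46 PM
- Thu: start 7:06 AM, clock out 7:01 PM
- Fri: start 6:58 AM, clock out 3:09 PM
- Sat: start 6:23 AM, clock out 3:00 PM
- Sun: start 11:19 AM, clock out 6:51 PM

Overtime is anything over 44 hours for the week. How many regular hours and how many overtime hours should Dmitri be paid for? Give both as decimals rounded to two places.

Wed: 5:07 AM–4:46 PM = 11 h 39 min
Thu: 7:06 AM–7:01 PM = 11 h 55 min
Fri: 6:58 AM–3:09 PM = 8 h 11 min
Sat: 6:23 AM–3:00 PM = 8 h 37 min
Sun: 11:19 AM–6:51 PM = 7 h 32 min
Total worked: 47 h 54 min = 47.90 h.
Threshold 44 h → overtime 3 h 54 min, regular 44 h 0 min.

Regular 44.00 hours, overtime 3.90 hours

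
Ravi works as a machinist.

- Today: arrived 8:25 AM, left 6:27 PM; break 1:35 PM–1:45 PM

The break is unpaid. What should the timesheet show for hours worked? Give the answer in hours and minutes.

9 h 52 min

Today: 8:25 AM–6:27 PM = 10 h 2 min; less 10 min break → 9 h 52 min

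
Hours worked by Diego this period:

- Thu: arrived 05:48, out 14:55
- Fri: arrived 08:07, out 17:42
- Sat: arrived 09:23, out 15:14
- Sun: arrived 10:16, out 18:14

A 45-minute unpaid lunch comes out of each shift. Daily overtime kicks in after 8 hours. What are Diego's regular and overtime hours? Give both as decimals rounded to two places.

Thu: 05:48–14:55 = 9 h 7 min; less 45 min break → 8 h 22 min
Fri: 08:07–17:42 = 9 h 35 min; less 45 min break → 8 h 50 min
Sat: 09:23–15:14 = 5 h 51 min; less 45 min break → 5 h 6 min
Sun: 10:16–18:14 = 7 h 58 min; less 45 min break → 7 h 13 min
Thu reg 8 h 0 min / OT 0 h 22 min; Fri reg 8 h 0 min / OT 0 h 50 min; Sat reg 5 h 6 min / OT 0 h 0 min; Sun reg 7 h 13 min / OT 0 h 0 min.
Totals: regular 28 h 19 min, overtime 1 h 12 min.

Regular 28.32 hours, overtime 1.20 hours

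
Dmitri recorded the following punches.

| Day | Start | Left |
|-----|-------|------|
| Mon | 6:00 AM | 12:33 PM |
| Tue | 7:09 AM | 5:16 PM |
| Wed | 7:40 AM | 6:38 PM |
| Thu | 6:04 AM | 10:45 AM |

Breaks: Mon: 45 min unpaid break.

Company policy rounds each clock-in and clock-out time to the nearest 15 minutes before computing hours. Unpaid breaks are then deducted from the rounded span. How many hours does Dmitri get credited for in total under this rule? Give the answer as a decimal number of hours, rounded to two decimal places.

Mon: in 6:00 AM→6:00 AM, out 12:33 PM→12:30 PM; 6 h 30 min − 45 min = 5 h 45 min
Tue: in 7:09 AM→7:15 AM, out 5:16 PM→5:15 PM; 10 h 0 min
Wed: in 7:40 AM→7:45 AM, out 6:38 PM→6:45 PM; 11 h 0 min
Thu: in 6:04 AM→6:00 AM, out 10:45 AM→10:45 AM; 4 h 45 min
Total credited: 31 h 30 min.

31.50 hours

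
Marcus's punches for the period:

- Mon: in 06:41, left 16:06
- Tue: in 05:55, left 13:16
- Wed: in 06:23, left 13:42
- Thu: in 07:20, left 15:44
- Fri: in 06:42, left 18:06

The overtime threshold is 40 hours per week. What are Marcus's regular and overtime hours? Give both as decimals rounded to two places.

Regular 40.00 hours, overtime 3.88 hours

Mon: 06:41–16:06 = 9 h 25 min
Tue: 05:55–13:16 = 7 h 21 min
Wed: 06:23–13:42 = 7 h 19 min
Thu: 07:20–15:44 = 8 h 24 min
Fri: 06:42–18:06 = 11 h 24 min
Total worked: 43 h 53 min = 43.88 h.
Threshold 40 h → overtime 3 h 53 min, regular 40 h 0 min.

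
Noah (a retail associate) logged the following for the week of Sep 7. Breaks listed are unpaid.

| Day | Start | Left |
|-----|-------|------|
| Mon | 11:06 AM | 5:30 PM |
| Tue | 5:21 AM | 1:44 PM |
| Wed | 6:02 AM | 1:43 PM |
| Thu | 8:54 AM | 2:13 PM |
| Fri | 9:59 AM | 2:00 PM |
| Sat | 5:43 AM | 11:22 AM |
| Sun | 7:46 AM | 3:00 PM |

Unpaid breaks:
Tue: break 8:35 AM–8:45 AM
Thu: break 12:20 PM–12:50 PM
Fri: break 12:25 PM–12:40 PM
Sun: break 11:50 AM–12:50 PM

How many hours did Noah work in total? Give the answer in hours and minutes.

42 h 46 min

Mon: 11:06 AM–5:30 PM = 6 h 24 min
Tue: 5:21 AM–1:44 PM = 8 h 23 min; less 10 min break → 8 h 13 min
Wed: 6:02 AM–1:43 PM = 7 h 41 min
Thu: 8:54 AM–2:13 PM = 5 h 19 min; less 30 min break → 4 h 49 min
Fri: 9:59 AM–2:00 PM = 4 h 1 min; less 15 min break → 3 h 46 min
Sat: 5:43 AM–11:22 AM = 5 h 39 min
Sun: 7:46 AM–3:00 PM = 7 h 14 min; less 60 min break → 6 h 14 min
Total: 6 h 24 min + 8 h 13 min + 7 h 41 min + 4 h 49 min + 3 h 46 min + 5 h 39 min + 6 h 14 min = 42 h 46 min.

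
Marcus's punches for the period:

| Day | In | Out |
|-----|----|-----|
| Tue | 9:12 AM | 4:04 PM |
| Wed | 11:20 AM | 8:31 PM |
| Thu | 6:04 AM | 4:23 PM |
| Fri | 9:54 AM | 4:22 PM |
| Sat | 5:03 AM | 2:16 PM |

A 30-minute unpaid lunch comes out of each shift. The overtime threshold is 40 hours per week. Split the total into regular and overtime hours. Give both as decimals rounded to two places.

Regular 39.55 hours, overtime 0.00 hours

Tue: 9:12 AM–4:04 PM = 6 h 52 min; less 30 min break → 6 h 22 min
Wed: 11:20 AM–8:31 PM = 9 h 11 min; less 30 min break → 8 h 41 min
Thu: 6:04 AM–4:23 PM = 10 h 19 min; less 30 min break → 9 h 49 min
Fri: 9:54 AM–4:22 PM = 6 h 28 min; less 30 min break → 5 h 58 min
Sat: 5:03 AM–2:16 PM = 9 h 13 min; less 30 min break → 8 h 43 min
Total worked: 39 h 33 min = 39.55 h.
Threshold 40 h → overtime 0 h 0 min, regular 39 h 33 min.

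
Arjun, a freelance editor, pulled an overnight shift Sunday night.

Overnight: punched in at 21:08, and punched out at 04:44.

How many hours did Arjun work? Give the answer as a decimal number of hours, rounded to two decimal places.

7.60 hours

Overnight: 21:08 → midnight = 2 h 52 min; midnight → 04:44 = 4 h 44 min; span 7 h 36 min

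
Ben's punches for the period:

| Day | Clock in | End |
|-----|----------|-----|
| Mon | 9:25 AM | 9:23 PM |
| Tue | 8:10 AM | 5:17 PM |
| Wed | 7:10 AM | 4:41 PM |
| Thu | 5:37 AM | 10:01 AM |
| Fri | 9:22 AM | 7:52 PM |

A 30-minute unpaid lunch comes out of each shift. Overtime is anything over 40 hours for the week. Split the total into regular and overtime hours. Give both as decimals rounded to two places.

Mon: 9:25 AM–9:23 PM = 11 h 58 min; less 30 min break → 11 h 28 min
Tue: 8:10 AM–5:17 PM = 9 h 7 min; less 30 min break → 8 h 37 min
Wed: 7:10 AM–4:41 PM = 9 h 31 min; less 30 min break → 9 h 1 min
Thu: 5:37 AM–10:01 AM = 4 h 24 min; less 30 min break → 3 h 54 min
Fri: 9:22 AM–7:52 PM = 10 h 30 min; less 30 min break → 10 h 0 min
Total worked: 43 h 0 min = 43.00 h.
Threshold 40 h → overtime 3 h 0 min, regular 40 h 0 min.

Regular 40.00 hours, overtime 3.00 hours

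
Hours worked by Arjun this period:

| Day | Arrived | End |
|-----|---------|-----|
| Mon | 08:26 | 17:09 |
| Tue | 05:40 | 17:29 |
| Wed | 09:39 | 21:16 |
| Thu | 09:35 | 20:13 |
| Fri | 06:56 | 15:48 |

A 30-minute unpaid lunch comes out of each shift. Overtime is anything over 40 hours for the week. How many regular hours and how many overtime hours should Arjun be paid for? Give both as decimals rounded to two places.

Regular 40.00 hours, overtime 9.15 hours

Mon: 08:26–17:09 = 8 h 43 min; less 30 min break → 8 h 13 min
Tue: 05:40–17:29 = 11 h 49 min; less 30 min break → 11 h 19 min
Wed: 09:39–21:16 = 11 h 37 min; less 30 min break → 11 h 7 min
Thu: 09:35–20:13 = 10 h 38 min; less 30 min break → 10 h 8 min
Fri: 06:56–15:48 = 8 h 52 min; less 30 min break → 8 h 22 min
Total worked: 49 h 9 min = 49.15 h.
Threshold 40 h → overtime 9 h 9 min, regular 40 h 0 min.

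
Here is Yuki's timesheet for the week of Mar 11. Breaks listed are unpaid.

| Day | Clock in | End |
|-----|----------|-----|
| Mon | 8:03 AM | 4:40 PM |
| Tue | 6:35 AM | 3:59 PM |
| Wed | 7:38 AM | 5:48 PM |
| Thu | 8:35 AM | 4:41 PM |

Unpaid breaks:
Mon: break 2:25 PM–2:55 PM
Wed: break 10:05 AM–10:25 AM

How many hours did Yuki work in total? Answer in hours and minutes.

Mon: 8:03 AM–4:40 PM = 8 h 37 min; less 30 min break → 8 h 7 min
Tue: 6:35 AM–3:59 PM = 9 h 24 min
Wed: 7:38 AM–5:48 PM = 10 h 10 min; less 20 min break → 9 h 50 min
Thu: 8:35 AM–4:41 PM = 8 h 6 min
Total: 8 h 7 min + 9 h 24 min + 9 h 50 min + 8 h 6 min = 35 h 27 min.

35 h 27 min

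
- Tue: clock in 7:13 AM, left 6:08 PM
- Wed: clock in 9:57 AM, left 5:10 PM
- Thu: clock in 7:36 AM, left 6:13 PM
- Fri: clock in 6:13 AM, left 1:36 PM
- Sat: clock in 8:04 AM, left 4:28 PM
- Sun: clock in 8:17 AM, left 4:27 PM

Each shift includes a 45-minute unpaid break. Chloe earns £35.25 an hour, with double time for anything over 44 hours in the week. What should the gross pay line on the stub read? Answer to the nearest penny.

Tue: 7:13 AM–6:08 PM = 10 h 55 min; less 45 min break → 10 h 10 min
Wed: 9:57 AM–5:10 PM = 7 h 13 min; less 45 min break → 6 h 28 min
Thu: 7:36 AM–6:13 PM = 10 h 37 min; less 45 min break → 9 h 52 min
Fri: 6:13 AM–1:36 PM = 7 h 23 min; less 45 min break → 6 h 38 min
Sat: 8:04 AM–4:28 PM = 8 h 24 min; less 45 min break → 7 h 39 min
Sun: 8:17 AM–4:27 PM = 8 h 10 min; less 45 min break → 7 h 25 min
Total worked: 48 h 12 min = 2892 min.
Regular 44 h 0 min = 2640 min at £35.25/h; overtime 4 h 12 min = 252 min at £70.50/h.
Pay = (2640 × £35.25 + 252 × £70.50) ÷ 60 = £1847.10.

£1847.10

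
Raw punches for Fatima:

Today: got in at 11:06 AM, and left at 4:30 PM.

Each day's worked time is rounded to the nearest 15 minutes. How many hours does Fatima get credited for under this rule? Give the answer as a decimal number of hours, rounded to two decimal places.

Today: 11:06 AM–4:30 PM = 5 h 24 min → rounds to 5 h 30 min

5.50 hours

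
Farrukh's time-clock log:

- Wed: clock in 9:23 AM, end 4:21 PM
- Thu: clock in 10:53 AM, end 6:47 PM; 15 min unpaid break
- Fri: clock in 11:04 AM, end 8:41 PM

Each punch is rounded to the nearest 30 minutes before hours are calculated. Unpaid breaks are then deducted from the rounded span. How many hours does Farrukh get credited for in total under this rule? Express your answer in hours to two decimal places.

Wed: in 9:23 AM→9:30 AM, out 4:21 PM→4:30 PM; 7 h 0 min
Thu: in 10:53 AM→11:00 AM, out 6:47 PM→7:00 PM; 8 h 0 min − 15 min = 7 h 45 min
Fri: in 11:04 AM→11:00 AM, out 8:41 PM→8:30 PM; 9 h 30 min
Total credited: 24 h 15 min.

24.25 hours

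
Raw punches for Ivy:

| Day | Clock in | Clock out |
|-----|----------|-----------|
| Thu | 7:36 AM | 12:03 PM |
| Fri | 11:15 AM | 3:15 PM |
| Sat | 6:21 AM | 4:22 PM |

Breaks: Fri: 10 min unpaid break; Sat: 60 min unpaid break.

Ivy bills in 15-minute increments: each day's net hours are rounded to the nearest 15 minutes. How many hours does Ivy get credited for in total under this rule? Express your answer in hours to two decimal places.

17.25 hours

Thu: 7:36 AM–12:03 PM = 4 h 27 min → rounds to 4 h 30 min
Fri: 11:15 AM–3:15 PM = 4 h 0 min − 10 min = 3 h 50 min → rounds to 3 h 45 min
Sat: 6:21 AM–4:22 PM = 10 h 1 min − 60 min = 9 h 1 min → rounds to 9 h 0 min
Total credited: 17 h 15 min.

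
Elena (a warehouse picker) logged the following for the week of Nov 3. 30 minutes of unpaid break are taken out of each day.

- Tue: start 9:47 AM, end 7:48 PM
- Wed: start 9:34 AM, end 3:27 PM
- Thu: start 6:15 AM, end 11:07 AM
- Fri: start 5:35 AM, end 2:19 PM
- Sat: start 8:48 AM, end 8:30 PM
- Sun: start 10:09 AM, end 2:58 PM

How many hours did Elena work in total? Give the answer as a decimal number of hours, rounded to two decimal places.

43.02 hours

Tue: 9:47 AM–7:48 PM = 10 h 1 min; less 30 min break → 9 h 31 min
Wed: 9:34 AM–3:27 PM = 5 h 53 min; less 30 min break → 5 h 23 min
Thu: 6:15 AM–11:07 AM = 4 h 52 min; less 30 min break → 4 h 22 min
Fri: 5:35 AM–2:19 PM = 8 h 44 min; less 30 min break → 8 h 14 min
Sat: 8:48 AM–8:30 PM = 11 h 42 min; less 30 min break → 11 h 12 min
Sun: 10:09 AM–2:58 PM = 4 h 49 min; less 30 min break → 4 h 19 min
Total: 9 h 31 min + 5 h 23 min + 4 h 22 min + 8 h 14 min + 11 h 12 min + 4 h 19 min = 43 h 1 min.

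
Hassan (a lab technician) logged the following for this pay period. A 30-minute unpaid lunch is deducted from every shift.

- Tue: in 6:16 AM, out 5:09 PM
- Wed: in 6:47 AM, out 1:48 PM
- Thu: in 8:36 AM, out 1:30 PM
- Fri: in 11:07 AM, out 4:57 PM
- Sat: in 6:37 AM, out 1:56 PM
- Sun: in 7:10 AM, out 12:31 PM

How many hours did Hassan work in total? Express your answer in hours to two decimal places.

38.30 hours

Tue: 6:16 AM–5:09 PM = 10 h 53 min; less 30 min break → 10 h 23 min
Wed: 6:47 AM–1:48 PM = 7 h 1 min; less 30 min break → 6 h 31 min
Thu: 8:36 AM–1:30 PM = 4 h 54 min; less 30 min break → 4 h 24 min
Fri: 11:07 AM–4:57 PM = 5 h 50 min; less 30 min break → 5 h 20 min
Sat: 6:37 AM–1:56 PM = 7 h 19 min; less 30 min break → 6 h 49 min
Sun: 7:10 AM–12:31 PM = 5 h 21 min; less 30 min break → 4 h 51 min
Total: 10 h 23 min + 6 h 31 min + 4 h 24 min + 5 h 20 min + 6 h 49 min + 4 h 51 min = 38 h 18 min.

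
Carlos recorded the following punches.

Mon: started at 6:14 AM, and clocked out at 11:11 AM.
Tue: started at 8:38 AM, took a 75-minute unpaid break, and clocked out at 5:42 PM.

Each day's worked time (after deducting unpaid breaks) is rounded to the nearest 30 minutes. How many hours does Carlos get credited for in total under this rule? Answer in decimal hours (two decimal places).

13.00 hours

Mon: 6:14 AM–11:11 AM = 4 h 57 min → rounds to 5 h 0 min
Tue: 8:38 AM–5:42 PM = 9 h 4 min − 75 min = 7 h 49 min → rounds to 8 h 0 min
Total credited: 13 h 0 min.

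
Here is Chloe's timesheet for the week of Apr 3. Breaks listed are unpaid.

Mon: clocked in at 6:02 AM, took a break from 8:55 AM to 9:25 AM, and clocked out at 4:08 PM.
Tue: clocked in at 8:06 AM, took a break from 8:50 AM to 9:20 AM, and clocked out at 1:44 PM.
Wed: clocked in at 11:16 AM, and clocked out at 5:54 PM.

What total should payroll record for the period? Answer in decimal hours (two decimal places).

21.37 hours

Mon: 6:02 AM–4:08 PM = 10 h 6 min; less 30 min break → 9 h 36 min
Tue: 8:06 AM–1:44 PM = 5 h 38 min; less 30 min break → 5 h 8 min
Wed: 11:16 AM–5:54 PM = 6 h 38 min
Total: 9 h 36 min + 5 h 8 min + 6 h 38 min = 21 h 22 min.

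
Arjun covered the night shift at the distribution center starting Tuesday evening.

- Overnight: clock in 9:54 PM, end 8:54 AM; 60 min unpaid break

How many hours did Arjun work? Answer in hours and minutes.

Overnight: 9:54 PM → midnight = 2 h 6 min; midnight → 8:54 AM = 8 h 54 min; span 11 h 0 min; less 60 min break → 10 h 0 min

10 h 0 min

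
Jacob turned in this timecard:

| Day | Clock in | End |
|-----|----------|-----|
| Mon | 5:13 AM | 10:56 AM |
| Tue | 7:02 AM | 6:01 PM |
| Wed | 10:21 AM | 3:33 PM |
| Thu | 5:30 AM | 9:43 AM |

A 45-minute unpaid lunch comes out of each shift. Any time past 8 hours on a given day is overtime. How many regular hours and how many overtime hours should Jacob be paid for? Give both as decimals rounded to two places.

Mon: 5:13 AM–10:56 AM = 5 h 43 min; less 45 min break → 4 h 58 min
Tue: 7:02 AM–6:01 PM = 10 h 59 min; less 45 min break → 10 h 14 min
Wed: 10:21 AM–3:33 PM = 5 h 12 min; less 45 min break → 4 h 27 min
Thu: 5:30 AM–9:43 AM = 4 h 13 min; less 45 min break → 3 h 28 min
Mon reg 4 h 58 min / OT 0 h 0 min; Tue reg 8 h 0 min / OT 2 h 14 min; Wed reg 4 h 27 min / OT 0 h 0 min; Thu reg 3 h 28 min / OT 0 h 0 min.
Totals: regular 20 h 53 min, overtime 2 h 14 min.

Regular 20.88 hours, overtime 2.23 hours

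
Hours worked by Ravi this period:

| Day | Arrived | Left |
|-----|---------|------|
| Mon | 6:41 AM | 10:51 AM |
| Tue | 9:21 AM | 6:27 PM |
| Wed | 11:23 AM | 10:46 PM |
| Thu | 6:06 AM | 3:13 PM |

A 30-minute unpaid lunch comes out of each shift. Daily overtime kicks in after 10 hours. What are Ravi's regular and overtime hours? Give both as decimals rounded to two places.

Mon: 6:41 AM–10:51 AM = 4 h 10 min; less 30 min break → 3 h 40 min
Tue: 9:21 AM–6:27 PM = 9 h 6 min; less 30 min break → 8 h 36 min
Wed: 11:23 AM–10:46 PM = 11 h 23 min; less 30 min break → 10 h 53 min
Thu: 6:06 AM–3:13 PM = 9 h 7 min; less 30 min break → 8 h 37 min
Mon reg 3 h 40 min / OT 0 h 0 min; Tue reg 8 h 36 min / OT 0 h 0 min; Wed reg 10 h 0 min / OT 0 h 53 min; Thu reg 8 h 37 min / OT 0 h 0 min.
Totals: regular 30 h 53 min, overtime 0 h 53 min.

Regular 30.88 hours, overtime 0.88 hours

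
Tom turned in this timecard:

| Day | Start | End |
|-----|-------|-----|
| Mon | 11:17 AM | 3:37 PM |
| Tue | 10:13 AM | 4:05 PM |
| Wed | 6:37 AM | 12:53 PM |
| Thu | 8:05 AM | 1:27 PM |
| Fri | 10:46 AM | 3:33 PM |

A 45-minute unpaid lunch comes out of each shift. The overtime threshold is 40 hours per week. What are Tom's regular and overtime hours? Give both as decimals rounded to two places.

Regular 22.87 hours, overtime 0.00 hours

Mon: 11:17 AM–3:37 PM = 4 h 20 min; less 45 min break → 3 h 35 min
Tue: 10:13 AM–4:05 PM = 5 h 52 min; less 45 min break → 5 h 7 min
Wed: 6:37 AM–12:53 PM = 6 h 16 min; less 45 min break → 5 h 31 min
Thu: 8:05 AM–1:27 PM = 5 h 22 min; less 45 min break → 4 h 37 min
Fri: 10:46 AM–3:33 PM = 4 h 47 min; less 45 min break → 4 h 2 min
Total worked: 22 h 52 min = 22.87 h.
Threshold 40 h → overtime 0 h 0 min, regular 22 h 52 min.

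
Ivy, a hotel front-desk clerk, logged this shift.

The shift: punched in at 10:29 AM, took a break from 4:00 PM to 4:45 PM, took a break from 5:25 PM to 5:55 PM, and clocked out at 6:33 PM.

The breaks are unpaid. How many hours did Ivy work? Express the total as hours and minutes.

The shift: 10:29 AM–6:33 PM = 8 h 4 min; less 75 min break → 6 h 49 min

6 h 49 min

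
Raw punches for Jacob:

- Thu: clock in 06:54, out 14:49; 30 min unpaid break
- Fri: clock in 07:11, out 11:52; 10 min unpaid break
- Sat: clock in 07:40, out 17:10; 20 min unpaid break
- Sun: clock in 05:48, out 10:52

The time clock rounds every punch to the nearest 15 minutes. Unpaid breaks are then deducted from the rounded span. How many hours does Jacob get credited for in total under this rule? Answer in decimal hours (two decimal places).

25.75 hours

Thu: in 06:54→07:00, out 14:49→14:45; 7 h 45 min − 30 min = 7 h 15 min
Fri: in 07:11→07:15, out 11:52→11:45; 4 h 30 min − 10 min = 4 h 20 min
Sat: in 07:40→07:45, out 17:10→17:15; 9 h 30 min − 20 min = 9 h 10 min
Sun: in 05:48→05:45, out 10:52→10:45; 5 h 0 min
Total credited: 25 h 45 min.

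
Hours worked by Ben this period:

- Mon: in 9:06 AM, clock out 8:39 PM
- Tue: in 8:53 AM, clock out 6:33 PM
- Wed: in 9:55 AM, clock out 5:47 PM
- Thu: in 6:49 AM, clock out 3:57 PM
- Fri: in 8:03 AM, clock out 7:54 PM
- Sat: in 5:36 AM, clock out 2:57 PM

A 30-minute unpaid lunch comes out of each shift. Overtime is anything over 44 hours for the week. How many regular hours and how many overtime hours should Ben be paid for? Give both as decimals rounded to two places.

Regular 44.00 hours, overtime 12.42 hours

Mon: 9:06 AM–8:39 PM = 11 h 33 min; less 30 min break → 11 h 3 min
Tue: 8:53 AM–6:33 PM = 9 h 40 min; less 30 min break → 9 h 10 min
Wed: 9:55 AM–5:47 PM = 7 h 52 min; less 30 min break → 7 h 22 min
Thu: 6:49 AM–3:57 PM = 9 h 8 min; less 30 min break → 8 h 38 min
Fri: 8:03 AM–7:54 PM = 11 h 51 min; less 30 min break → 11 h 21 min
Sat: 5:36 AM–2:57 PM = 9 h 21 min; less 30 min break → 8 h 51 min
Total worked: 56 h 25 min = 56.42 h.
Threshold 44 h → overtime 12 h 25 min, regular 44 h 0 min.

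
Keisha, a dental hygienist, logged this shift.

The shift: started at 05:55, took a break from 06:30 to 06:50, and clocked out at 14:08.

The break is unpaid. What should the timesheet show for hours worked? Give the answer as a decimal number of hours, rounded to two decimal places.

7.88 hours

The shift: 05:55–14:08 = 8 h 13 min; less 20 min break → 7 h 53 min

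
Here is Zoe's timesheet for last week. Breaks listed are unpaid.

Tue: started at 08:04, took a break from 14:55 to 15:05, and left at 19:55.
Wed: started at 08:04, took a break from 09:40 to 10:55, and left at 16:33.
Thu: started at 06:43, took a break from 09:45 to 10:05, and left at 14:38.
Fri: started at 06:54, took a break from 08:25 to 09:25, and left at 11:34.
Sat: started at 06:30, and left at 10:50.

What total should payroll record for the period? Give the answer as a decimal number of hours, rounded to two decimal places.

Tue: 08:04–19:55 = 11 h 51 min; less 10 min break → 11 h 41 min
Wed: 08:04–16:33 = 8 h 29 min; less 75 min break → 7 h 14 min
Thu: 06:43–14:38 = 7 h 55 min; less 20 min break → 7 h 35 min
Fri: 06:54–11:34 = 4 h 40 min; less 60 min break → 3 h 40 min
Sat: 06:30–10:50 = 4 h 20 min
Total: 11 h 41 min + 7 h 14 min + 7 h 35 min + 3 h 40 min + 4 h 20 min = 34 h 30 min.

34.50 hours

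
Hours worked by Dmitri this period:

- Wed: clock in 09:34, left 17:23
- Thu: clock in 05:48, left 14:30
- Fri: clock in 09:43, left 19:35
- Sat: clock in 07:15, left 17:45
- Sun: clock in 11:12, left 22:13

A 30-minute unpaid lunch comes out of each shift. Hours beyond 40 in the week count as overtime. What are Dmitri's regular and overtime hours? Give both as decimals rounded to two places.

Regular 40.00 hours, overtime 5.40 hours

Wed: 09:34–17:23 = 7 h 49 min; less 30 min break → 7 h 19 min
Thu: 05:48–14:30 = 8 h 42 min; less 30 min break → 8 h 12 min
Fri: 09:43–19:35 = 9 h 52 min; less 30 min break → 9 h 22 min
Sat: 07:15–17:45 = 10 h 30 min; less 30 min break → 10 h 0 min
Sun: 11:12–22:13 = 11 h 1 min; less 30 min break → 10 h 31 min
Total worked: 45 h 24 min = 45.40 h.
Threshold 40 h → overtime 5 h 24 min, regular 40 h 0 min.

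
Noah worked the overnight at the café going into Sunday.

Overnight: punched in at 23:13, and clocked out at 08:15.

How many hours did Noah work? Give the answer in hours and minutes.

Overnight: 23:13 → midnight = 0 h 47 min; midnight → 08:15 = 8 h 15 min; span 9 h 2 min

9 h 2 min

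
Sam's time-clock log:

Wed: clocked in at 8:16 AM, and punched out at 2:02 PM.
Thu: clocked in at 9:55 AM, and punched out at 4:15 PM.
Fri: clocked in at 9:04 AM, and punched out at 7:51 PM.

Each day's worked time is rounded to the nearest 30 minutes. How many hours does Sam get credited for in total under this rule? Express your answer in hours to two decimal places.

Wed: 8:16 AM–2:02 PM = 5 h 46 min → rounds to 6 h 0 min
Thu: 9:55 AM–4:15 PM = 6 h 20 min → rounds to 6 h 30 min
Fri: 9:04 AM–7:51 PM = 10 h 47 min → rounds to 11 h 0 min
Total credited: 23 h 30 min.

23.50 hours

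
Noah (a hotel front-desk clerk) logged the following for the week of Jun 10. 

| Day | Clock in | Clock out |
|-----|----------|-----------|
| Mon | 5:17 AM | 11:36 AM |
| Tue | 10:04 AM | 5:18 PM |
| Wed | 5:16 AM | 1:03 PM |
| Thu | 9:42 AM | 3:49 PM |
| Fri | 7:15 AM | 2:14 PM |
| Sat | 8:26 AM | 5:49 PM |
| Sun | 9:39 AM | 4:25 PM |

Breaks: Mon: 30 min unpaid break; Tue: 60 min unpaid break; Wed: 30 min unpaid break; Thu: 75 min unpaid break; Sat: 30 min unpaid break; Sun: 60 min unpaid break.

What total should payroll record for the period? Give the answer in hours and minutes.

45 h 50 min

Mon: 5:17 AM–11:36 AM = 6 h 19 min; less 30 min break → 5 h 49 min
Tue: 10:04 AM–5:18 PM = 7 h 14 min; less 60 min break → 6 h 14 min
Wed: 5:16 AM–1:03 PM = 7 h 47 min; less 30 min break → 7 h 17 min
Thu: 9:42 AM–3:49 PM = 6 h 7 min; less 75 min break → 4 h 52 min
Fri: 7:15 AM–2:14 PM = 6 h 59 min
Sat: 8:26 AM–5:49 PM = 9 h 23 min; less 30 min break → 8 h 53 min
Sun: 9:39 AM–4:25 PM = 6 h 46 min; less 60 min break → 5 h 46 min
Total: 5 h 49 min + 6 h 14 min + 7 h 17 min + 4 h 52 min + 6 h 59 min + 8 h 53 min + 5 h 46 min = 45 h 50 min.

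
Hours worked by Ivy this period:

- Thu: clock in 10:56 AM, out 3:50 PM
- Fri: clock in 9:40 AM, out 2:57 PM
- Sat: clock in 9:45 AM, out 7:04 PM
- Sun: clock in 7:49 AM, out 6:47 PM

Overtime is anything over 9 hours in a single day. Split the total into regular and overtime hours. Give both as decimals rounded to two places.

Thu: 10:56 AM–3:50 PM = 4 h 54 min
Fri: 9:40 AM–2:57 PM = 5 h 17 min
Sat: 9:45 AM–7:04 PM = 9 h 19 min
Sun: 7:49 AM–6:47 PM = 10 h 58 min
Thu reg 4 h 54 min / OT 0 h 0 min; Fri reg 5 h 17 min / OT 0 h 0 min; Sat reg 9 h 0 min / OT 0 h 19 min; Sun reg 9 h 0 min / OT 1 h 58 min.
Totals: regular 28 h 11 min, overtime 2 h 17 min.

Regular 28.18 hours, overtime 2.28 hours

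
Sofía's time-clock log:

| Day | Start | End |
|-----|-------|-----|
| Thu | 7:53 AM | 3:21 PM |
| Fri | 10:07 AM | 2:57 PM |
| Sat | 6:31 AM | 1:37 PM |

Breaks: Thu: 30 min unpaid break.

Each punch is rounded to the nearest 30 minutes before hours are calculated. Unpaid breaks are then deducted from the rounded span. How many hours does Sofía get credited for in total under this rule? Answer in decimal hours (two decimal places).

Thu: in 7:53 AM→8:00 AM, out 3:21 PM→3:30 PM; 7 h 30 min − 30 min = 7 h 0 min
Fri: in 10:07 AM→10:00 AM, out 2:57 PM→3:00 PM; 5 h 0 min
Sat: in 6:31 AM→6:30 AM, out 1:37 PM→1:30 PM; 7 h 0 min
Total credited: 19 h 0 min.

19.00 hours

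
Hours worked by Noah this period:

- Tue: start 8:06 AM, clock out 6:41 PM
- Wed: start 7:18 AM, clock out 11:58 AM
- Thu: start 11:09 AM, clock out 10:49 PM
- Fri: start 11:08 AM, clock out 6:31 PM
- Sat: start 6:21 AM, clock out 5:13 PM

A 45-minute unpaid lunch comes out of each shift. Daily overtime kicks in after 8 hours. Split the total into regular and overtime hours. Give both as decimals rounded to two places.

Regular 34.55 hours, overtime 6.87 hours

Tue: 8:06 AM–6:41 PM = 10 h 35 min; less 45 min break → 9 h 50 min
Wed: 7:18 AM–11:58 AM = 4 h 40 min; less 45 min break → 3 h 55 min
Thu: 11:09 AM–10:49 PM = 11 h 40 min; less 45 min break → 10 h 55 min
Fri: 11:08 AM–6:31 PM = 7 h 23 min; less 45 min break → 6 h 38 min
Sat: 6:21 AM–5:13 PM = 10 h 52 min; less 45 min break → 10 h 7 min
Tue reg 8 h 0 min / OT 1 h 50 min; Wed reg 3 h 55 min / OT 0 h 0 min; Thu reg 8 h 0 min / OT 2 h 55 min; Fri reg 6 h 38 min / OT 0 h 0 min; Sat reg 8 h 0 min / OT 2 h 7 min.
Totals: regular 34 h 33 min, overtime 6 h 52 min.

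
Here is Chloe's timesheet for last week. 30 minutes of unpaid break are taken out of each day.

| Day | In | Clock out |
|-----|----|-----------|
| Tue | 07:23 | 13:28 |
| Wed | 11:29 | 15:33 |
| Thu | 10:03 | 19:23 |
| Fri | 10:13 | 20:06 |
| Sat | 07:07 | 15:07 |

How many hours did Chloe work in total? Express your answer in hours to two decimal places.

Tue: 07:23–13:28 = 6 h 5 min; less 30 min break → 5 h 35 min
Wed: 11:29–15:33 = 4 h 4 min; less 30 min break → 3 h 34 min
Thu: 10:03–19:23 = 9 h 20 min; less 30 min break → 8 h 50 min
Fri: 10:13–20:06 = 9 h 53 min; less 30 min break → 9 h 23 min
Sat: 07:07–15:07 = 8 h 0 min; less 30 min break → 7 h 30 min
Total: 5 h 35 min + 3 h 34 min + 8 h 50 min + 9 h 23 min + 7 h 30 min = 34 h 52 min.

34.87 hours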